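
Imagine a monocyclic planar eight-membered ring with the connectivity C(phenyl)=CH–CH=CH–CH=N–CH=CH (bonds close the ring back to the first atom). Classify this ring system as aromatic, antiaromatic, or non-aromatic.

Check conjugation: the double-bond atoms are sp², each contributing one p electron; each =N– nitrogen is pyridine-type (lone pair in the sp² plane, one electron in the p orbital) — every position has a p orbital, so the cyclic π system is continuous.
π-electron count: 4 × 2 = 8 from the 4 double-bond units.
With 8 = 4·2 π electrons, Hückel's rule classifies the planar ring as antiaromatic.

Antiaromatic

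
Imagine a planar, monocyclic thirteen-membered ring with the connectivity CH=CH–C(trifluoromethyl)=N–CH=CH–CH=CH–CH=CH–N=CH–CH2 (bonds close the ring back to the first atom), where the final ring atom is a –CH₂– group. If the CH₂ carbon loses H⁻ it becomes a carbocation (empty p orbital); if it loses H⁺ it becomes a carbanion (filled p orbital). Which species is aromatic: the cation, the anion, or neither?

Both ions have a continuous loop of p orbitals — each ring atom is sp².
Cation: 6 × 2 + 0 = 12 π electrons → 4(3), antiaromatic.
Anion: 6 × 2 + 2 = 14 π electrons → 4(3)+2, aromatic.

The anion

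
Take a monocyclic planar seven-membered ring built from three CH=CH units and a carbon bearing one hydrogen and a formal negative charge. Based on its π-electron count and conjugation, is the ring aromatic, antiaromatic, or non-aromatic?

All ring atoms are sp² and supply a p orbital to the ring (every atom in a ring double bond is sp² and brings one electron to the p orbital; the carbanion's lone pair occupies the p orbital); the conjugation is uninterrupted.
π-electron count: 3 × 2 = 6 from the double-bond units + 2 from the CH(-) atom = 8.
A 4n π count (8, n = 2) in a planar conjugated ring means antiaromatic.
This is the cycloheptatrienyl anion.

Antiaromatic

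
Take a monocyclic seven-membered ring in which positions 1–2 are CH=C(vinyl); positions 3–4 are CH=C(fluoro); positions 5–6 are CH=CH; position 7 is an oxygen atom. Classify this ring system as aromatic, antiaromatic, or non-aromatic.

Antiaromatic

The p orbitals form a continuous loop: each doubly-bonded ring atom is sp² with one p-orbital electron; the oxygen donates one lone pair from its p orbital. The ring is fully conjugated.
Tallying contributions gives 3 × 2 = 6 from the double-bond units + 2 from the O atom = 8.
8 = 4(2); a planar, fully conjugated 4n system is antiaromatic.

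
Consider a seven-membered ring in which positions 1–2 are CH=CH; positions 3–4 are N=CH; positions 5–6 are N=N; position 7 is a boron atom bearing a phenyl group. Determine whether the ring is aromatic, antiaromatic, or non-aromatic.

Aromatic

The p orbitals form a continuous loop: every atom in a ring double bond is sp² and brings one electron to the p orbital; each sp² =N– keeps its lone pair in-plane and puts one electron into the π system; the boron has an empty p orbital. The ring is fully conjugated.
Tallying contributions gives 3 × 2 = 6 from the double-bond units + 0 from the B(phenyl) atom = 6.
That gives a 4n+2 count (6, n = 1).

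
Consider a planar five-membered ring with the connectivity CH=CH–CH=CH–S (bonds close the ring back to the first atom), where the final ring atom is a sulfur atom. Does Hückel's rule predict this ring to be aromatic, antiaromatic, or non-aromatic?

All ring atoms are sp² and supply a p orbital to the ring (each doubly-bonded ring atom is sp² with one p-orbital electron; the sulfur donates one lone pair from its p orbital); the conjugation is uninterrupted.
Counting π electrons: 2 × 2 = 4 from the double-bond units + 2 from the S atom = 6.
6 = 4(1) + 2, which satisfies Hückel's 4n+2 rule.

Aromatic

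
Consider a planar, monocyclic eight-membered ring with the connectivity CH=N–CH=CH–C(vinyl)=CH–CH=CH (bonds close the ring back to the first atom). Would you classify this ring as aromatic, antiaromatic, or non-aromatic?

Antiaromatic

All ring atoms are sp² and supply a p orbital to the ring (the double-bond atoms are sp², each contributing one p electron; the doubly-bonded nitrogens are pyridine-type — their lone pairs lie in the ring plane, leaving one electron in the p orbital); the conjugation is uninterrupted.
Counting π electrons: 4 × 2 = 8 from the 4 double-bond units.
A 4n π count (8, n = 2) in a planar conjugated ring means antiaromatic.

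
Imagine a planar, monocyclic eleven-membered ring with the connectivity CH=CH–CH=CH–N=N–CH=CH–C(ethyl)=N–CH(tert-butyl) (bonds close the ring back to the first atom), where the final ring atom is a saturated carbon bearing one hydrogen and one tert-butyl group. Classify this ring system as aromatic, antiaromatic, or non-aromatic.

The CH(tert-butyl) position has four σ bonds — that saturated carbon is sp³ and has no p orbital in the ring π system — so the cyclic conjugation is interrupted.
Broken conjugation rules out both aromaticity and antiaromaticity.

Non-aromatic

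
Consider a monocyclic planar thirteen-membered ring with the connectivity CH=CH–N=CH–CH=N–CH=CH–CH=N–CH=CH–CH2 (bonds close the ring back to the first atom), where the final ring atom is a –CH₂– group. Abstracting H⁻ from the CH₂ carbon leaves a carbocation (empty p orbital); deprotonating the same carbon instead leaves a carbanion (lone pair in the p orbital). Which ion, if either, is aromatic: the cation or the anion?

The anion

Both ions have a continuous loop of p orbitals — each ring atom is sp².
Cation: 6 × 2 + 0 = 12 π electrons → 4(3), antiaromatic.
Anion: 6 × 2 + 2 = 14 π electrons → 4(3)+2, aromatic.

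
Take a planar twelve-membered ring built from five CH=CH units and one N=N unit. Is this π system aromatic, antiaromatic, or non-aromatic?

Every ring atom contributes a p orbital perpendicular to the ring (each doubly-bonded ring atom is sp² with one p-orbital electron; each =N– nitrogen is pyridine-type (lone pair in the sp² plane, one electron in the p orbital)), so the π system is cyclic and fully conjugated.
Adding the contributions, 6 × 2 = 12 from the 6 double-bond units.
With 12 = 4·3 π electrons, Hückel's rule classifies the planar ring as antiaromatic.

Antiaromatic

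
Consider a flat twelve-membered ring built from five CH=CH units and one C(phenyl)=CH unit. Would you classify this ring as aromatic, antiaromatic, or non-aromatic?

The p orbitals form a continuous loop: the double-bond atoms are sp², each contributing one p electron. The ring is fully conjugated.
Adding the contributions, 6 × 2 = 12 from the 6 double-bond units.
12 = 4(3); a planar, fully conjugated 4n system is antiaromatic.

Antiaromatic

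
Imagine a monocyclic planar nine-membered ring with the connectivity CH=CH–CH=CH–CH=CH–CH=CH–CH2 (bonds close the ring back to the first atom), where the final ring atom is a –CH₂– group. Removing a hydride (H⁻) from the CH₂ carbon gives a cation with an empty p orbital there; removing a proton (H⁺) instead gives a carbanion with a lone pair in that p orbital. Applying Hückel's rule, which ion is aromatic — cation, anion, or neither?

The anion

Once that carbon is sp², every ring atom has a p orbital and both ions are fully conjugated.
Cation: 4 × 2 + 0 = 8 π electrons → 4(2), antiaromatic.
Anion: 4 × 2 + 2 = 10 π electrons → 4(2)+2, aromatic.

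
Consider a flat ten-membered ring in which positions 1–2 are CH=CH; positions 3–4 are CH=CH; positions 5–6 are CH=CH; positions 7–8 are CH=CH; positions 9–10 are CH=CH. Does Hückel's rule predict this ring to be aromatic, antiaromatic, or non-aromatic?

Every ring atom contributes a p orbital perpendicular to the ring (every atom in a ring double bond is sp² and brings one electron to the p orbital), so the π system is cyclic and fully conjugated.
π-electron count: 5 × 2 = 10 from the 5 double-bond units.
With 10 π electrons (n = 2), the Hückel 4n+2 condition holds.

Aromatic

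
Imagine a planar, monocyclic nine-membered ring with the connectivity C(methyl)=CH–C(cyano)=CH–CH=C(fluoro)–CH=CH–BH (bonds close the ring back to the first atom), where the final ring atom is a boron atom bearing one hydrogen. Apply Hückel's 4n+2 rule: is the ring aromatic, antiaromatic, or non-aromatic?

All ring atoms are sp² and supply a p orbital to the ring (the double-bond atoms are sp², each contributing one p electron; the boron has an empty p orbital); the conjugation is uninterrupted.
π-electron count: 4 × 2 = 8 from the double-bond units + 0 from the BH atom = 8.
With 8 = 4·2 π electrons, Hückel's rule classifies the planar ring as antiaromatic.

Antiaromatic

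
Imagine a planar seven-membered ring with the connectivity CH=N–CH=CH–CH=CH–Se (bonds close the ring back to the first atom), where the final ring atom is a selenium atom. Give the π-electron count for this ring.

8

The p orbitals form a continuous loop: each doubly-bonded ring atom is sp² with one p-orbital electron; the doubly-bonded nitrogens are pyridine-type — their lone pairs lie in the ring plane, leaving one electron in the p orbital; the selenium donates one lone pair from its p orbital. The ring is fully conjugated.
Counting π electrons: 3 × 2 = 6 from the double-bond units + 2 from the Se atom = 8.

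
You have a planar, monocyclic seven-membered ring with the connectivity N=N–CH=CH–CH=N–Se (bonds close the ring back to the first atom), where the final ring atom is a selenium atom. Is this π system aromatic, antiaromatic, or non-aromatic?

Check conjugation: the double-bond atoms are sp², each contributing one p electron; each =N– nitrogen is pyridine-type (lone pair in the sp² plane, one electron in the p orbital); the selenium donates one lone pair from its p orbital — every position has a p orbital, so the cyclic π system is continuous.
Tallying contributions gives 3 × 2 = 6 from the double-bond units + 2 from the Se atom = 8.
A 4n π count (8, n = 2) in a planar conjugated ring means antiaromatic.

Antiaromatic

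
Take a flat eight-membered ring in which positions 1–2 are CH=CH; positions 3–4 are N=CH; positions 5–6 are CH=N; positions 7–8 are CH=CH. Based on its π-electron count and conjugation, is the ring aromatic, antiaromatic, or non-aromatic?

All ring atoms are sp² and supply a p orbital to the ring (every atom in a ring double bond is sp² and brings one electron to the p orbital; each sp² =N– keeps its lone pair in-plane and puts one electron into the π system); the conjugation is uninterrupted.
Counting π electrons: 4 × 2 = 8 from the 4 double-bond units.
8 is a 4n count (n = 2), so the planar conjugated ring is antiaromatic.

Antiaromatic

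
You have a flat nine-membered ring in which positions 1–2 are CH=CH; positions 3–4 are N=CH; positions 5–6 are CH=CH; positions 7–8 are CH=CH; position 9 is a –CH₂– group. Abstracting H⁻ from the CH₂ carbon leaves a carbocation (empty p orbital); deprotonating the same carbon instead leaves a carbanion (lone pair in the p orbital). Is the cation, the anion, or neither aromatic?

The anion

Both ions have a continuous loop of p orbitals — each ring atom is sp².
Cation: 4 × 2 + 0 = 8 π electrons → 4(2), antiaromatic.
Anion: 4 × 2 + 2 = 10 π electrons → 4(2)+2, aromatic.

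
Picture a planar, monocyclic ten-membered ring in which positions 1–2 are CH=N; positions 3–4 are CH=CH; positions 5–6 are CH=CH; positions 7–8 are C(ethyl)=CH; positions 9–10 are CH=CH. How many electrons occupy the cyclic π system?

10

Check conjugation: every atom in a ring double bond is sp² and brings one electron to the p orbital; the doubly-bonded nitrogens are pyridine-type — their lone pairs lie in the ring plane, leaving one electron in the p orbital — every position has a p orbital, so the cyclic π system is continuous.
Tallying contributions gives 5 × 2 = 10 from the 5 double-bond units.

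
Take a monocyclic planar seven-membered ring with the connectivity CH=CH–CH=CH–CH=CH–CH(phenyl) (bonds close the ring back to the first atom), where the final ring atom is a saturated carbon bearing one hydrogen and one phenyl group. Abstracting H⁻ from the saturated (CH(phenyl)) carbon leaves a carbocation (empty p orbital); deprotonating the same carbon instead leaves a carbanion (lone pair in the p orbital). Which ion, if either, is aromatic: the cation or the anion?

The cation

In either ion the ring is fully conjugated: every atom, including the new sp² carbon, supplies a p orbital.
Cation: 3 × 2 + 0 = 6 π electrons → 4(1)+2, aromatic.
Anion: 3 × 2 + 2 = 8 π electrons → 4(2), antiaromatic.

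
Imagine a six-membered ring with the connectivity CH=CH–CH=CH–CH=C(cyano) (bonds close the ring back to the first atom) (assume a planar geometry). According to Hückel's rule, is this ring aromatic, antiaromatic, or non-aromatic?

Aromatic

Every ring atom contributes a p orbital perpendicular to the ring (the double-bond atoms are sp², each contributing one p electron), so the π system is cyclic and fully conjugated.
Tallying contributions gives 3 × 2 = 6 from the 3 double-bond units.
That gives a 4n+2 count (6, n = 1).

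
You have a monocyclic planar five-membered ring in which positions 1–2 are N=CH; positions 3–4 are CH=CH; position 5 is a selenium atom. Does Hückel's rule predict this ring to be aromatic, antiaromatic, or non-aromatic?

Aromatic

Check conjugation: the double-bond atoms are sp², each contributing one p electron; each sp² =N– keeps its lone pair in-plane and puts one electron into the π system; the selenium donates one lone pair from its p orbital — every position has a p orbital, so the cyclic π system is continuous.
Counting π electrons: 2 × 2 = 4 from the double-bond units + 2 from the Se atom = 6.
6 = 4(1) + 2, which satisfies Hückel's 4n+2 rule.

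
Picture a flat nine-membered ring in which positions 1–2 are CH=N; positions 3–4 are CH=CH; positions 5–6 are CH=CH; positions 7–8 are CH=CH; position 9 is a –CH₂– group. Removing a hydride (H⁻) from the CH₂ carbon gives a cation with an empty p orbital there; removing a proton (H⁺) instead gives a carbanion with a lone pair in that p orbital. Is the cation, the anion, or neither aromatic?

In either ion the ring is fully conjugated: every atom, including the new sp² carbon, supplies a p orbital.
Cation: 4 × 2 + 0 = 8 π electrons → 4(2), antiaromatic.
Anion: 4 × 2 + 2 = 10 π electrons → 4(2)+2, aromatic.

The anion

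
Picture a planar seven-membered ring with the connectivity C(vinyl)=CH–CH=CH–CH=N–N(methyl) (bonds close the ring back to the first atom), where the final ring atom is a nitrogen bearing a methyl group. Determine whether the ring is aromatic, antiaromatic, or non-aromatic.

All ring atoms are sp² and supply a p orbital to the ring (every atom in a ring double bond is sp² and brings one electron to the p orbital; each =N– nitrogen is pyridine-type (lone pair in the sp² plane, one electron in the p orbital); the pyrrole-type nitrogen donates its lone pair from the p orbital); the conjugation is uninterrupted.
π-electron count: 3 × 2 = 6 from the double-bond units + 2 from the N(methyl) atom = 8.
8 = 4(2); a planar, fully conjugated 4n system is antiaromatic.

Antiaromatic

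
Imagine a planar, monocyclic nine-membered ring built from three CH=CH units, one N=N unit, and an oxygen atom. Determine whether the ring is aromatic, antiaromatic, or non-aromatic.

Aromatic

Every ring atom contributes a p orbital perpendicular to the ring (every atom in a ring double bond is sp² and brings one electron to the p orbital; each sp² =N– keeps its lone pair in-plane and puts one electron into the π system; the oxygen donates one lone pair from its p orbital), so the π system is cyclic and fully conjugated.
Counting π electrons: 4 × 2 = 8 from the double-bond units + 2 from the O atom = 10.
With 10 π electrons (n = 2), the Hückel 4n+2 condition holds.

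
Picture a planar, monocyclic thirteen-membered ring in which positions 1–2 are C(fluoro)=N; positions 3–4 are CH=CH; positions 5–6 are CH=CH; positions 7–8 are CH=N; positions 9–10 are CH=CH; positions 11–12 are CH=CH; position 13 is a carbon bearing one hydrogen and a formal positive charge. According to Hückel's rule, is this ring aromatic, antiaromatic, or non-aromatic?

The p orbitals form a continuous loop: every atom in a ring double bond is sp² and brings one electron to the p orbital; the doubly-bonded nitrogens are pyridine-type — their lone pairs lie in the ring plane, leaving one electron in the p orbital; the carbocation has an empty p orbital. The ring is fully conjugated.
Counting π electrons: 6 × 2 = 12 from the double-bond units + 0 from the CH(+) atom = 12.
12 = 4(3); a planar, fully conjugated 4n system is antiaromatic.

Antiaromatic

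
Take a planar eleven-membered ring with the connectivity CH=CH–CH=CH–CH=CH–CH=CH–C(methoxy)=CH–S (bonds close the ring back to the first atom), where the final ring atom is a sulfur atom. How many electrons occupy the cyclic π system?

Every ring atom contributes a p orbital perpendicular to the ring (every atom in a ring double bond is sp² and brings one electron to the p orbital; the sulfur donates one lone pair from its p orbital), so the π system is cyclic and fully conjugated.
π-electron count: 5 × 2 = 10 from the double-bond units + 2 from the S atom = 12.

12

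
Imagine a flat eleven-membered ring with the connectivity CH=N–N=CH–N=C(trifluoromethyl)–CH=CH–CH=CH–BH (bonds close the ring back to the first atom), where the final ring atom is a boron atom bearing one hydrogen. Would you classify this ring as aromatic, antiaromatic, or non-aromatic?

Aromatic

All ring atoms are sp² and supply a p orbital to the ring (every atom in a ring double bond is sp² and brings one electron to the p orbital; the doubly-bonded nitrogens are pyridine-type — their lone pairs lie in the ring plane, leaving one electron in the p orbital; the boron has an empty p orbital); the conjugation is uninterrupted.
Counting π electrons: 5 × 2 = 10 from the double-bond units + 0 from the BH atom = 10.
That gives a 4n+2 count (10, n = 2).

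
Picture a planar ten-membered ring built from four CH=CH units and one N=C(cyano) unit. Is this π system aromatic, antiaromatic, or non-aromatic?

Aromatic

Check conjugation: each doubly-bonded ring atom is sp² with one p-orbital electron; each =N– nitrogen is pyridine-type (lone pair in the sp² plane, one electron in the p orbital) — every position has a p orbital, so the cyclic π system is continuous.
Tallying contributions gives 5 × 2 = 10 from the 5 double-bond units.
Since 10 = 4·2 + 2, the ring meets the 4n+2 criterion.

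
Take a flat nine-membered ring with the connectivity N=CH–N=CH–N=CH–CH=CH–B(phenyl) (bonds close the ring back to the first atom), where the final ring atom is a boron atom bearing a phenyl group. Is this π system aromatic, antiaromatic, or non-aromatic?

Antiaromatic

Check conjugation: the double-bond atoms are sp², each contributing one p electron; each sp² =N– keeps its lone pair in-plane and puts one electron into the π system; the boron has an empty p orbital — every position has a p orbital, so the cyclic π system is continuous.
Counting π electrons: 4 × 2 = 8 from the double-bond units + 0 from the B(phenyl) atom = 8.
With 8 = 4·2 π electrons, Hückel's rule classifies the planar ring as antiaromatic.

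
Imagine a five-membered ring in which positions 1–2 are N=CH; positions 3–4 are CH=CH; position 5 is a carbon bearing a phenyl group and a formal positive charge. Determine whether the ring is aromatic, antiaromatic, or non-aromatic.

Antiaromatic

Check conjugation: each doubly-bonded ring atom is sp² with one p-orbital electron; the doubly-bonded nitrogens are pyridine-type — their lone pairs lie in the ring plane, leaving one electron in the p orbital; the carbocation has an empty p orbital — every position has a p orbital, so the cyclic π system is continuous.
Tallying contributions gives 2 × 2 = 4 from the double-bond units + 0 from the C(phenyl)(+) atom = 4.
With 4 = 4·1 π electrons, Hückel's rule classifies the planar ring as antiaromatic.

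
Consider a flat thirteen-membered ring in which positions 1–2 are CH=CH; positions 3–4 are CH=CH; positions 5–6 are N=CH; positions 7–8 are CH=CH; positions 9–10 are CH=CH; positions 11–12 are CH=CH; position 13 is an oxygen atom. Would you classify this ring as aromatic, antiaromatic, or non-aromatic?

Aromatic

All ring atoms are sp² and supply a p orbital to the ring (the double-bond atoms are sp², each contributing one p electron; each sp² =N– keeps its lone pair in-plane and puts one electron into the π system; the oxygen donates one lone pair from its p orbital); the conjugation is uninterrupted.
Adding the contributions, 6 × 2 = 12 from the double-bond units + 2 from the O atom = 14.
That gives a 4n+2 count (14, n = 3).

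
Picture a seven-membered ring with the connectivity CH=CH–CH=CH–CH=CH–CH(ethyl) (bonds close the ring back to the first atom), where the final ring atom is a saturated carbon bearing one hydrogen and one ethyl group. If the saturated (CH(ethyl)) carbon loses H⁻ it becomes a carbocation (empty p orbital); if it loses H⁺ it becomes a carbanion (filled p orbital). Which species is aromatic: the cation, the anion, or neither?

The cation

In either ion the ring is fully conjugated: every atom, including the new sp² carbon, supplies a p orbital.
Cation: 3 × 2 + 0 = 6 π electrons → 4(1)+2, aromatic.
Anion: 3 × 2 + 2 = 8 π electrons → 4(2), antiaromatic.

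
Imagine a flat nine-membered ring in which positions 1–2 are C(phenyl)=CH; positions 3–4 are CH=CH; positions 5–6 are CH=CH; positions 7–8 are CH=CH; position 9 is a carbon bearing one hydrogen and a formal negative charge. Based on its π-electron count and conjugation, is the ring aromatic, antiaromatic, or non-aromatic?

The p orbitals form a continuous loop: the double-bond atoms are sp², each contributing one p electron; the carbanion's lone pair occupies the p orbital. The ring is fully conjugated.
Tallying contributions gives 4 × 2 = 8 from the double-bond units + 2 from the CH(-) atom = 10.
10 = 4(2) + 2, which satisfies Hückel's 4n+2 rule.

Aromatic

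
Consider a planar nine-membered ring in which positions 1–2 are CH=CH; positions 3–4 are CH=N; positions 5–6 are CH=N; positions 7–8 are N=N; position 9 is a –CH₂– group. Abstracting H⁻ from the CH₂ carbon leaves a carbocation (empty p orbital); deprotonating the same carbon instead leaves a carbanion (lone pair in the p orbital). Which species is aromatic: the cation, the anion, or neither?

In both ions every ring atom is sp² and contributes a p orbital, so both rings are fully conjugated.
Cation: 4 × 2 + 0 = 8 π electrons → 4(2), antiaromatic.
Anion: 4 × 2 + 2 = 10 π electrons → 4(2)+2, aromatic.

The anion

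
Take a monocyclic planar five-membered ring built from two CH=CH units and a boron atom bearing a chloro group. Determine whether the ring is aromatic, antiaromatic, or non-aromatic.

All ring atoms are sp² and supply a p orbital to the ring (every atom in a ring double bond is sp² and brings one electron to the p orbital; the boron has an empty p orbital); the conjugation is uninterrupted.
Tallying contributions gives 2 × 2 = 4 from the double-bond units + 0 from the B(chloro) atom = 4.
A 4n π count (4, n = 1) in a planar conjugated ring means antiaromatic.

Antiaromatic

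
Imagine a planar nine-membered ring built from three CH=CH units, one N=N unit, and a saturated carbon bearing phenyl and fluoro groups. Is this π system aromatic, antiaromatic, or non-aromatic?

The C(phenyl)(fluoro) carbon is saturated: that saturated carbon is sp³ and has no p orbital in the ring π system. Conjugation is not continuous around the ring.
Broken conjugation rules out both aromaticity and antiaromaticity.

Non-aromatic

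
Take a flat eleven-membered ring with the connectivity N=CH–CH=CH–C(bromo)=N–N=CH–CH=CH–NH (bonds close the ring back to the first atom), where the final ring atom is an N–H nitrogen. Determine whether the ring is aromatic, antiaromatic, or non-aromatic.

Antiaromatic

Check conjugation: the double-bond atoms are sp², each contributing one p electron; each sp² =N– keeps its lone pair in-plane and puts one electron into the π system; the pyrrole-type nitrogen donates its lone pair from the p orbital — every position has a p orbital, so the cyclic π system is continuous.
π-electron count: 5 × 2 = 10 from the double-bond units + 2 from the NH atom = 12.
With 12 = 4·3 π electrons, Hückel's rule classifies the planar ring as antiaromatic.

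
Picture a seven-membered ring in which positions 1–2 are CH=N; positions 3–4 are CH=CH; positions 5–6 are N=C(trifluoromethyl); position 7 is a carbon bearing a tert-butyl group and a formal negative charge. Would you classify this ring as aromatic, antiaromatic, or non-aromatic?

Antiaromatic

The p orbitals form a continuous loop: every atom in a ring double bond is sp² and brings one electron to the p orbital; each sp² =N– keeps its lone pair in-plane and puts one electron into the π system; the carbanion's lone pair occupies the p orbital. The ring is fully conjugated.
π-electron count: 3 × 2 = 6 from the double-bond units + 2 from the C(tert-butyl)(-) atom = 8.
8 = 4(2); a planar, fully conjugated 4n system is antiaromatic.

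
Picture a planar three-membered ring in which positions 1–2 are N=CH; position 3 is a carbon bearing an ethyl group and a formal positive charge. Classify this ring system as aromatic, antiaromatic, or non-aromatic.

Aromatic

Check conjugation: each doubly-bonded ring atom is sp² with one p-orbital electron; the doubly-bonded nitrogens are pyridine-type — their lone pairs lie in the ring plane, leaving one electron in the p orbital; the carbocation has an empty p orbital — every position has a p orbital, so the cyclic π system is continuous.
Tallying contributions gives 1 × 2 = 2 from the double-bond unit + 0 from the C(ethyl)(+) atom = 2.
2 = 4(0) + 2, which satisfies Hückel's 4n+2 rule.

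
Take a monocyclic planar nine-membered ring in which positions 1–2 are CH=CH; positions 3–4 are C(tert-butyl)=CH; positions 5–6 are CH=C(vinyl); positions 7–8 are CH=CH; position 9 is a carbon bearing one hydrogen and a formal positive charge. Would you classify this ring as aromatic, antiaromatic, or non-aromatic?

Every ring atom contributes a p orbital perpendicular to the ring (every atom in a ring double bond is sp² and brings one electron to the p orbital; the carbocation has an empty p orbital), so the π system is cyclic and fully conjugated.
Tallying contributions gives 4 × 2 = 8 from the double-bond units + 0 from the CH(+) atom = 8.
8 is a 4n count (n = 2), so the planar conjugated ring is antiaromatic.

Antiaromatic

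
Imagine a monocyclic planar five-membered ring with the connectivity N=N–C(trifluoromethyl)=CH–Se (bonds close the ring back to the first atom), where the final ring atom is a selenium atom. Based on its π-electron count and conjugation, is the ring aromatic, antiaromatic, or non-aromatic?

All ring atoms are sp² and supply a p orbital to the ring (every atom in a ring double bond is sp² and brings one electron to the p orbital; the doubly-bonded nitrogens are pyridine-type — their lone pairs lie in the ring plane, leaving one electron in the p orbital; the selenium donates one lone pair from its p orbital); the conjugation is uninterrupted.
Adding the contributions, 2 × 2 = 4 from the double-bond units + 2 from the Se atom = 6.
Since 6 = 4·1 + 2, the ring meets the 4n+2 criterion.

Aromatic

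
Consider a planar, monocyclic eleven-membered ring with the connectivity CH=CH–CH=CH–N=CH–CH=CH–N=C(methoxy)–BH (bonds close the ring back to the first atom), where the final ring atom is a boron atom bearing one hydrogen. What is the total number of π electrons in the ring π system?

10

Check conjugation: the double-bond atoms are sp², each contributing one p electron; each sp² =N– keeps its lone pair in-plane and puts one electron into the π system; the boron has an empty p orbital — every position has a p orbital, so the cyclic π system is continuous.
Counting π electrons: 5 × 2 = 10 from the double-bond units + 0 from the BH atom = 10.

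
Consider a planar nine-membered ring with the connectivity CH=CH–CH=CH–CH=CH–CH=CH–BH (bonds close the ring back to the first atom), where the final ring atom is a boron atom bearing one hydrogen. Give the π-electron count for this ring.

8

Check conjugation: every atom in a ring double bond is sp² and brings one electron to the p orbital; the boron has an empty p orbital — every position has a p orbital, so the cyclic π system is continuous.
Counting π electrons: 4 × 2 = 8 from the double-bond units + 0 from the BH atom = 8.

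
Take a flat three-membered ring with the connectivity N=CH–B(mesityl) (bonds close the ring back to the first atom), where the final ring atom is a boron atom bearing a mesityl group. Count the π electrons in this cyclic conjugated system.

Every ring atom contributes a p orbital perpendicular to the ring (every atom in a ring double bond is sp² and brings one electron to the p orbital; each sp² =N– keeps its lone pair in-plane and puts one electron into the π system; the boron has an empty p orbital), so the π system is cyclic and fully conjugated.
Adding the contributions, 1 × 2 = 2 from the double-bond unit + 0 from the B(mesityl) atom = 2.

2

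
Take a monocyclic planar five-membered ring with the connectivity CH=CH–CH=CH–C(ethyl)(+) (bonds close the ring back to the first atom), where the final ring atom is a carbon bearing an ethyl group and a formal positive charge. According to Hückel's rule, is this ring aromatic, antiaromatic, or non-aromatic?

Antiaromatic

Check conjugation: every atom in a ring double bond is sp² and brings one electron to the p orbital; the carbocation has an empty p orbital — every position has a p orbital, so the cyclic π system is continuous.
π-electron count: 2 × 2 = 4 from the double-bond units + 0 from the C(ethyl)(+) atom = 4.
4 = 4(1); a planar, fully conjugated 4n system is antiaromatic.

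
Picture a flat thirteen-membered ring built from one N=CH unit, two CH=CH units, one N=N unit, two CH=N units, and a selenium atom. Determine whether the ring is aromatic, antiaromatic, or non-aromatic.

Aromatic

Every ring atom contributes a p orbital perpendicular to the ring (every atom in a ring double bond is sp² and brings one electron to the p orbital; each sp² =N– keeps its lone pair in-plane and puts one electron into the π system; the selenium donates one lone pair from its p orbital), so the π system is cyclic and fully conjugated.
Counting π electrons: 6 × 2 = 12 from the double-bond units + 2 from the Se atom = 14.
Since 14 = 4·3 + 2, the ring meets the 4n+2 criterion.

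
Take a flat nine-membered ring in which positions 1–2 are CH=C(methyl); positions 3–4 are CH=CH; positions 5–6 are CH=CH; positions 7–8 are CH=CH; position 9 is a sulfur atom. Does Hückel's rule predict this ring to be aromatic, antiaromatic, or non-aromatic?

Aromatic

The p orbitals form a continuous loop: every atom in a ring double bond is sp² and brings one electron to the p orbital; the sulfur donates one lone pair from its p orbital. The ring is fully conjugated.
Tallying contributions gives 4 × 2 = 8 from the double-bond units + 2 from the S atom = 10.
10 = 4(2) + 2, which satisfies Hückel's 4n+2 rule.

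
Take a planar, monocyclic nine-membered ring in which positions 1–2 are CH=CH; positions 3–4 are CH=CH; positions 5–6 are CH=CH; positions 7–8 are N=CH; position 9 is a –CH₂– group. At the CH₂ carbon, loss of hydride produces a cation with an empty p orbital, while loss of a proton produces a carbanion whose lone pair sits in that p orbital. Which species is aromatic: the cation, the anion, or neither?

In both ions every ring atom is sp² and contributes a p orbital, so both rings are fully conjugated.
Cation: 4 × 2 + 0 = 8 π electrons → 4(2), antiaromatic.
Anion: 4 × 2 + 2 = 10 π electrons → 4(2)+2, aromatic.

The anion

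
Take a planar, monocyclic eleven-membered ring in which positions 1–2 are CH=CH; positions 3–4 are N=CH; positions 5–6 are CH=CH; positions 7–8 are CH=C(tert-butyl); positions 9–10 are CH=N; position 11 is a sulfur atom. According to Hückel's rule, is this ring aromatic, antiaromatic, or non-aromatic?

The p orbitals form a continuous loop: the double-bond atoms are sp², each contributing one p electron; the doubly-bonded nitrogens are pyridine-type — their lone pairs lie in the ring plane, leaving one electron in the p orbital; the sulfur donates one lone pair from its p orbital. The ring is fully conjugated.
Tallying contributions gives 5 × 2 = 10 from the double-bond units + 2 from the S atom = 12.
12 = 4(3); a planar, fully conjugated 4n system is antiaromatic.

Antiaromatic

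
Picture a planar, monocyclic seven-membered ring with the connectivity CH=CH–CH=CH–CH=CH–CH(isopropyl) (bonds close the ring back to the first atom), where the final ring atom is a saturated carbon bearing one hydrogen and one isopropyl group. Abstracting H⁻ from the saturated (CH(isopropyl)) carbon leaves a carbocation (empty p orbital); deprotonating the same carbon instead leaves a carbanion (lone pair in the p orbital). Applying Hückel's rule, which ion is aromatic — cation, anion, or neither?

The cation

In either ion the ring is fully conjugated: every atom, including the new sp² carbon, supplies a p orbital.
Cation: 3 × 2 + 0 = 6 π electrons → 4(1)+2, aromatic.
Anion: 3 × 2 + 2 = 8 π electrons → 4(2), antiaromatic.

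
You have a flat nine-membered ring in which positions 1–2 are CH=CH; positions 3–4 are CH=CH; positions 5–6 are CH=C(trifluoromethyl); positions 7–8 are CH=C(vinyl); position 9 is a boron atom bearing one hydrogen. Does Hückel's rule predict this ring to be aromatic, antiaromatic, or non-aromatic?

All ring atoms are sp² and supply a p orbital to the ring (each doubly-bonded ring atom is sp² with one p-orbital electron; the boron has an empty p orbital); the conjugation is uninterrupted.
Adding the contributions, 4 × 2 = 8 from the double-bond units + 0 from the BH atom = 8.
A 4n π count (8, n = 2) in a planar conjugated ring means antiaromatic.

Antiaromatic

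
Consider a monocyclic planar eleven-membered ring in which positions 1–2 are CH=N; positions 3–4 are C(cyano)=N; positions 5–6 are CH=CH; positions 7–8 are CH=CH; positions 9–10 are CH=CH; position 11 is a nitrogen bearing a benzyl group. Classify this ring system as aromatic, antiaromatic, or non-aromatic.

Antiaromatic

Check conjugation: the double-bond atoms are sp², each contributing one p electron; each =N– nitrogen is pyridine-type (lone pair in the sp² plane, one electron in the p orbital); the pyrrole-type nitrogen donates its lone pair from the p orbital — every position has a p orbital, so the cyclic π system is continuous.
Tallying contributions gives 5 × 2 = 10 from the double-bond units + 2 from the N(benzyl) atom = 12.
With 12 = 4·3 π electrons, Hückel's rule classifies the planar ring as antiaromatic.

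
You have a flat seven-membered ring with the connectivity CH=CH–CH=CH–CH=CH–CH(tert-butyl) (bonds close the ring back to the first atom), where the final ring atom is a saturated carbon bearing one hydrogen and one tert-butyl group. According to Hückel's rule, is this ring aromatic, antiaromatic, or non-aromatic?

Non-aromatic

Because that saturated carbon is sp³ and has no p orbital in the ring π system at the CH(tert-butyl) position, the π system cannot extend all the way around the ring.
A ring that is not fully conjugated cannot be aromatic or antiaromatic regardless of its π-electron count.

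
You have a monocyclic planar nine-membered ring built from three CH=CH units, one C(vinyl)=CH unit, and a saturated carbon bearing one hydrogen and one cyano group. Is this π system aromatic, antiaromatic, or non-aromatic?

At the CH(cyano) position, that saturated carbon is sp³ and has no p orbital in the ring π system; the ring's p-orbital overlap is broken there.
Broken conjugation rules out both aromaticity and antiaromaticity.

Non-aromatic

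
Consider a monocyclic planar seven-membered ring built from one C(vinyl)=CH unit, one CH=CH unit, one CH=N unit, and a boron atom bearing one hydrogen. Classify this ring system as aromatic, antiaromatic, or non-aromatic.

Aromatic

Every ring atom contributes a p orbital perpendicular to the ring (each doubly-bonded ring atom is sp² with one p-orbital electron; each sp² =N– keeps its lone pair in-plane and puts one electron into the π system; the boron has an empty p orbital), so the π system is cyclic and fully conjugated.
π-electron count: 3 × 2 = 6 from the double-bond units + 0 from the BH atom = 6.
6 = 4(1) + 2, which satisfies Hückel's 4n+2 rule.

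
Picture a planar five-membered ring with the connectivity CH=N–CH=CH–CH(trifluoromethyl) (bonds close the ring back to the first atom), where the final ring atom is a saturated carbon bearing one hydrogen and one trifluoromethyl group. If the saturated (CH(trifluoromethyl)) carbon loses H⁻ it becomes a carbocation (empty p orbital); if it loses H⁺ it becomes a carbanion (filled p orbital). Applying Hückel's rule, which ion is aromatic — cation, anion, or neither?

The anion

Once that carbon is sp², every ring atom has a p orbital and both ions are fully conjugated.
Cation: 2 × 2 + 0 = 4 π electrons → 4(1), antiaromatic.
Anion: 2 × 2 + 2 = 6 π electrons → 4(1)+2, aromatic.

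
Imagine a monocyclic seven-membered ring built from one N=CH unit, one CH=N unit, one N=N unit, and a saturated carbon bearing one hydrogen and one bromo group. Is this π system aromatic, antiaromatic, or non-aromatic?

Non-aromatic

The CH(bromo) carbon is saturated: that saturated carbon is sp³ and has no p orbital in the ring π system. Conjugation is not continuous around the ring.
Without a continuous loop of overlapping p orbitals the Hückel electron count never comes into play.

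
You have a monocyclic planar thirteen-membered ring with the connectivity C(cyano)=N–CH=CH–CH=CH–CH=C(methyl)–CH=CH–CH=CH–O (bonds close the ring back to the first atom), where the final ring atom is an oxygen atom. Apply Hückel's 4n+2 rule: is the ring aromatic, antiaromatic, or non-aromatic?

All ring atoms are sp² and supply a p orbital to the ring (the double-bond atoms are sp², each contributing one p electron; each =N– nitrogen is pyridine-type (lone pair in the sp² plane, one electron in the p orbital); the oxygen donates one lone pair from its p orbital); the conjugation is uninterrupted.
π-electron count: 6 × 2 = 12 from the double-bond units + 2 from the O atom = 14.
14 = 4(3) + 2, which satisfies Hückel's 4n+2 rule.

Aromatic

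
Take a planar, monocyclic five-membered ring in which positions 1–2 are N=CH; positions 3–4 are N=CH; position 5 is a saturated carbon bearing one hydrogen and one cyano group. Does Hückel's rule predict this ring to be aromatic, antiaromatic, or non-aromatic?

At the CH(cyano) position, that saturated carbon is sp³ and has no p orbital in the ring π system; the ring's p-orbital overlap is broken there.
Hückel's rule only applies to fully conjugated rings, so this one is simply non-aromatic.

Non-aromatic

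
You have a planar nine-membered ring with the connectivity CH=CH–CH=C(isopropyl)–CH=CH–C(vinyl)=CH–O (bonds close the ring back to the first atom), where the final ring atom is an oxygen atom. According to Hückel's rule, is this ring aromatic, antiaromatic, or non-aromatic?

All ring atoms are sp² and supply a p orbital to the ring (the double-bond atoms are sp², each contributing one p electron; the oxygen donates one lone pair from its p orbital); the conjugation is uninterrupted.
π-electron count: 4 × 2 = 8 from the double-bond units + 2 from the O atom = 10.
10 = 4(2) + 2, which satisfies Hückel's 4n+2 rule.

Aromatic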